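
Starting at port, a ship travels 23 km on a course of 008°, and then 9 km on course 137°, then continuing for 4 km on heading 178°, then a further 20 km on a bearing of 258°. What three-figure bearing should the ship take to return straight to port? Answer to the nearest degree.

Leg 1 (008°, 23 km): east 23 sin 8° = 3.20, north 23 cos 8° = 22.78
Leg 2 (137°, 9 km): east 9 sin 137° = 6.14, north 9 cos 137° = -6.58
Leg 3 (178°, 4 km): east 4 sin 178° = 0.14, north 4 cos 178° = -4.00
Leg 4 (258°, 20 km): east 20 sin 258° = -19.56, north 20 cos 258° = -4.16
Net displacement: -10.08 east, 8.04 north. Direction back to start is (10.08, -8.04): bearing = atan2(10.08, -8.04) mod 360° = 128.56° ≈ 129°.

129°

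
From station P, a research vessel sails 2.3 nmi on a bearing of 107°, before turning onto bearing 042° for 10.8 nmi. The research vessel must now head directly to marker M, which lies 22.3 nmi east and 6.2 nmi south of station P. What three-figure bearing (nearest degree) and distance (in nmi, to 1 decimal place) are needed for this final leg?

Leg 1 (107°, 2.3 nmi): east 2.3 sin 107° = 2.20, north 2.3 cos 107° = -0.67
Leg 2 (042°, 10.8 nmi): east 10.8 sin 42° = 7.23, north 10.8 cos 42° = 8.03
Current position: (9.43, 7.35). Target: (22.3, -6.2). Remaining: Δeast = 12.87, Δnorth = -13.55.
Bearing = atan2(12.87, -13.55) mod 360° = 136.47°; distance = √((12.87)² + (-13.55)²) = 18.693 nmi.

136°, 18.7 nmi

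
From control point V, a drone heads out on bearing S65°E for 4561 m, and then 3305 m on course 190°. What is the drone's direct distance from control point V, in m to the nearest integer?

6287 m

Leg 1 (S65°E, 4561 m): east 4561 sin 115° = 4133.67, north 4561 cos 115° = -1927.56
Leg 2 (190°, 3305 m): east 3305 sin 190° = -573.91, north 3305 cos 190° = -3254.79
Net: 3559.76 east, -5182.35 north. Distance = √((3559.76)² + (-5182.35)²) = 6287.184 m.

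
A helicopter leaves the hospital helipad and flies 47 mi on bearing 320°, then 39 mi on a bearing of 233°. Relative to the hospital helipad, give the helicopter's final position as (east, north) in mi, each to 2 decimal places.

Leg 1 (320°, 47 mi): east 47 sin 320° = -30.21, north 47 cos 320° = 36.00
Leg 2 (233°, 39 mi): east 39 sin 233° = -31.15, north 39 cos 233° = -23.47
Summing: -61.36 mi east, 12.53 mi north → (-61.36, 12.53).

(-61.36, 12.53)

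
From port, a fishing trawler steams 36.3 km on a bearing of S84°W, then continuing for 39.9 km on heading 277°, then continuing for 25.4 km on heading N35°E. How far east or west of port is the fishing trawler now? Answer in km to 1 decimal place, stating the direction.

Leg 1 (S84°W, 36.3 km): east 36.3 sin 264° = -36.10, north 36.3 cos 264° = -3.79
Leg 2 (277°, 39.9 km): east 39.9 sin 277° = -39.60, north 39.9 cos 277° = 4.86
Leg 3 (N35°E, 25.4 km): east 25.4 sin 35° = 14.57, north 25.4 cos 35° = 20.81
Net east component: -61.13 km.

61.1 km west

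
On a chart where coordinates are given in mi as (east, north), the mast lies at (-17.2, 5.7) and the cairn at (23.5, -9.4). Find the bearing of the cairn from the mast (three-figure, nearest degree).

Δeast = 23.5 − -17.2 = 40.70; Δnorth = -9.4 − 5.7 = -15.10.
Bearing = atan2(Δeast, Δnorth) mod 360° = 110.36° ≈ 110°.

110°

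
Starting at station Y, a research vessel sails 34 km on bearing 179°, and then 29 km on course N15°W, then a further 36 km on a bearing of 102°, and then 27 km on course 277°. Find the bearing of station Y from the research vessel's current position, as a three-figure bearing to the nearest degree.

Leg 1 (179°, 34 km): east 34 sin 179° = 0.59, north 34 cos 179° = -33.99
Leg 2 (N15°W, 29 km): east 29 sin 345° = -7.51, north 29 cos 345° = 28.01
Leg 3 (102°, 36 km): east 36 sin 102° = 35.21, north 36 cos 102° = -7.48
Leg 4 (277°, 27 km): east 27 sin 277° = -26.80, north 27 cos 277° = 3.29
Net displacement: 1.50 east, -10.18 north. Direction back to start is (-1.50, 10.18): bearing = atan2(-1.50, 10.18) mod 360° = 351.60° ≈ 352°.

352°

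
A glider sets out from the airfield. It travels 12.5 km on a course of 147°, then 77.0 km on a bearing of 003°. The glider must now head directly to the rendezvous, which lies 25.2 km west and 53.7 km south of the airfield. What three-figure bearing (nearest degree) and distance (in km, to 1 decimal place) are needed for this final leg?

197°, 125.4 km

Leg 1 (147°, 12.5 km): east 12.5 sin 147° = 6.81, north 12.5 cos 147° = -10.48
Leg 2 (003°, 77.0 km): east 77.0 sin 3° = 4.03, north 77.0 cos 3° = 76.89
Current position: (10.84, 66.41). Target: (-25.2, -53.7). Remaining: Δeast = -36.04, Δnorth = -120.11.
Bearing = atan2(-36.04, -120.11) mod 360° = 196.70°; distance = √((-36.04)² + (-120.11)²) = 125.401 km.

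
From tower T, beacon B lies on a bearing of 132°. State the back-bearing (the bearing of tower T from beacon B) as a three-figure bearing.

312°

Back-bearing = 132° + 180° = 312°.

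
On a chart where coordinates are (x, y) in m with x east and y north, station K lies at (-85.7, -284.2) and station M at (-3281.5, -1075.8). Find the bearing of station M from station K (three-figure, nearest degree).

Δeast = -3281.5 − -85.7 = -3195.80; Δnorth = -1075.8 − -284.2 = -791.60.
Bearing = atan2(Δeast, Δnorth) mod 360° = 256.09° ≈ 256°.

256°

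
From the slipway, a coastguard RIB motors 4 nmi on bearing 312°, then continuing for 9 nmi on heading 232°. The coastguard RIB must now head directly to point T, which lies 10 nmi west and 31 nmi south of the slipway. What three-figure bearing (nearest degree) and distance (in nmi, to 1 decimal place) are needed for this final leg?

180°, 28.1 nmi

Leg 1 (312°, 4 nmi): east 4 sin 312° = -2.97, north 4 cos 312° = 2.68
Leg 2 (232°, 9 nmi): east 9 sin 232° = -7.09, north 9 cos 232° = -5.54
Current position: (-10.06, -2.86). Target: (-10, -31). Remaining: Δeast = 0.06, Δnorth = -28.14.
Bearing = atan2(0.06, -28.14) mod 360° = 179.87°; distance = √((0.06)² + (-28.14)²) = 28.136 nmi.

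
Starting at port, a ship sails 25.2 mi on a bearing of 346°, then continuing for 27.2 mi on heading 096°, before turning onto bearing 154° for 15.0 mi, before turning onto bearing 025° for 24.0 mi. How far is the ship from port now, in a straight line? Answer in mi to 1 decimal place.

48.1 mi

Leg 1 (346°, 25.2 mi): east 25.2 sin 346° = -6.10, north 25.2 cos 346° = 24.45
Leg 2 (096°, 27.2 mi): east 27.2 sin 96° = 27.05, north 27.2 cos 96° = -2.84
Leg 3 (154°, 15.0 mi): east 15.0 sin 154° = 6.58, north 15.0 cos 154° = -13.48
Leg 4 (025°, 24.0 mi): east 24.0 sin 25° = 10.14, north 24.0 cos 25° = 21.75
Net: 37.67 east, 29.88 north. Distance = √((37.67)² + (29.88)²) = 48.083 mi.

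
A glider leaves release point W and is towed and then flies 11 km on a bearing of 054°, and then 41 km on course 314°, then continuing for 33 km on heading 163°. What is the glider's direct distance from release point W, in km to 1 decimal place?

11.5 km

Leg 1 (054°, 11 km): east 11 sin 54° = 8.90, north 11 cos 54° = 6.47
Leg 2 (314°, 41 km): east 41 sin 314° = -29.49, north 41 cos 314° = 28.48
Leg 3 (163°, 33 km): east 33 sin 163° = 9.65, north 33 cos 163° = -31.56
Net: -10.95 east, 3.39 north. Distance = √((-10.95)² + (3.39)²) = 11.458 km.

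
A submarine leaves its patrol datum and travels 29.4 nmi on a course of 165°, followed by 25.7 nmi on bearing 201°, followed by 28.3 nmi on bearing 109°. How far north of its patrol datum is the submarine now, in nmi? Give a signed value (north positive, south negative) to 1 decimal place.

-61.6 nmi

Leg 1 (165°, 29.4 nmi): east 29.4 sin 165° = 7.61, north 29.4 cos 165° = -28.40
Leg 2 (201°, 25.7 nmi): east 25.7 sin 201° = -9.21, north 25.7 cos 201° = -23.99
Leg 3 (109°, 28.3 nmi): east 28.3 sin 109° = 26.76, north 28.3 cos 109° = -9.21
Net north component: -61.60 nmi.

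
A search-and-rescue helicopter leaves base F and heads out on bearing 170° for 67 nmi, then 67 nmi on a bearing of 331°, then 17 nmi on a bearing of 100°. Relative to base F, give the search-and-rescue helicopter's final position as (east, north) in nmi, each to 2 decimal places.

(-4.11, -10.33)

Leg 1 (170°, 67 nmi): east 67 sin 170° = 11.63, north 67 cos 170° = -65.98
Leg 2 (331°, 67 nmi): east 67 sin 331° = -32.48, north 67 cos 331° = 58.60
Leg 3 (100°, 17 nmi): east 17 sin 100° = 16.74, north 17 cos 100° = -2.95
Summing: -4.11 nmi east, -10.33 nmi north → (-4.11, -10.33).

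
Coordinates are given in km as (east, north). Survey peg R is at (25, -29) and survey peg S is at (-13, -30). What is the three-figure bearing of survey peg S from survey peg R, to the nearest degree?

Δeast = -13 − 25 = -38.00; Δnorth = -30 − -29 = -1.00.
Bearing = atan2(Δeast, Δnorth) mod 360° = 268.49° ≈ 268°.

268°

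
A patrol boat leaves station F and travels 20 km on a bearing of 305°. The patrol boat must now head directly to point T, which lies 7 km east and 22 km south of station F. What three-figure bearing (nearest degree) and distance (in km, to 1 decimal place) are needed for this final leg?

145°, 40.8 km

Leg 1 (305°, 20 km): east 20 sin 305° = -16.38, north 20 cos 305° = 11.47
Current position: (-16.38, 11.47). Target: (7, -22). Remaining: Δeast = 23.38, Δnorth = -33.47.
Bearing = atan2(23.38, -33.47) mod 360° = 145.06°; distance = √((23.38)² + (-33.47)²) = 40.830 km.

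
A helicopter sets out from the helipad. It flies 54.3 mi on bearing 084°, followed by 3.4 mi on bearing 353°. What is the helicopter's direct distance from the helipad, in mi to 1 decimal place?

54.3 mi

Leg 1 (084°, 54.3 mi): east 54.3 sin 84° = 54.00, north 54.3 cos 84° = 5.68
Leg 2 (353°, 3.4 mi): east 3.4 sin 353° = -0.41, north 3.4 cos 353° = 3.37
Net: 53.59 east, 9.05 north. Distance = √((53.59)² + (9.05)²) = 54.347 mi.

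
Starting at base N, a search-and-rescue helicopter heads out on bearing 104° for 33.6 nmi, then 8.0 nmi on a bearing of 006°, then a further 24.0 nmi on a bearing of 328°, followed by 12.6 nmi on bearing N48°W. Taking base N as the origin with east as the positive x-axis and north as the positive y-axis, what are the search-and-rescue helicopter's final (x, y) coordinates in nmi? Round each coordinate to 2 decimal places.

Leg 1 (104°, 33.6 nmi): east 33.6 sin 104° = 32.60, north 33.6 cos 104° = -8.13
Leg 2 (006°, 8.0 nmi): east 8.0 sin 6° = 0.84, north 8.0 cos 6° = 7.96
Leg 3 (328°, 24.0 nmi): east 24.0 sin 328° = -12.72, north 24.0 cos 328° = 20.35
Leg 4 (N48°W, 12.6 nmi): east 12.6 sin 312° = -9.36, north 12.6 cos 312° = 8.43
Summing: 11.36 nmi east, 28.61 nmi north → (11.36, 28.61).

(11.36, 28.61)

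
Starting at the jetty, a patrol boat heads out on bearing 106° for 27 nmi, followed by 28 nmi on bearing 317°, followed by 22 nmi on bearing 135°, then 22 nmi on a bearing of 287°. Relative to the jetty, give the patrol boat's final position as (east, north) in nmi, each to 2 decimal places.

Leg 1 (106°, 27 nmi): east 27 sin 106° = 25.95, north 27 cos 106° = -7.44
Leg 2 (317°, 28 nmi): east 28 sin 317° = -19.10, north 28 cos 317° = 20.48
Leg 3 (135°, 22 nmi): east 22 sin 135° = 15.56, north 22 cos 135° = -15.56
Leg 4 (287°, 22 nmi): east 22 sin 287° = -21.04, north 22 cos 287° = 6.43
Summing: 1.38 nmi east, 3.91 nmi north → (1.38, 3.91).

(1.38, 3.91)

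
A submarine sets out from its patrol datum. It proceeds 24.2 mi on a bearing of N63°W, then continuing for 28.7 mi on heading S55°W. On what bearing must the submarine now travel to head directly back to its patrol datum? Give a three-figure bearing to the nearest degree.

083°

Leg 1 (N63°W, 24.2 mi): east 24.2 sin 297° = -21.56, north 24.2 cos 297° = 10.99
Leg 2 (S55°W, 28.7 mi): east 28.7 sin 235° = -23.51, north 28.7 cos 235° = -16.46
Net displacement: -45.07 east, -5.48 north. Direction back to start is (45.07, 5.48): bearing = atan2(45.07, 5.48) mod 360° = 83.07° ≈ 083°.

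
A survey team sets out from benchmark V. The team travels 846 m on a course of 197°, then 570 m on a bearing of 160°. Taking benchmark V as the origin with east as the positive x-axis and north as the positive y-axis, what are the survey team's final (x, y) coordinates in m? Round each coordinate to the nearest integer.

(-52, -1345)

Leg 1 (197°, 846 m): east 846 sin 197° = -247.35, north 846 cos 197° = -809.03
Leg 2 (160°, 570 m): east 570 sin 160° = 194.95, north 570 cos 160° = -535.62
Summing: -52.39 m east, -1344.66 m north → (-52, -1345).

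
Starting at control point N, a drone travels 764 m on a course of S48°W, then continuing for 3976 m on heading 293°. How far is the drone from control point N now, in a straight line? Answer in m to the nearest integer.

4354 m

Leg 1 (S48°W, 764 m): east 764 sin 228° = -567.76, north 764 cos 228° = -511.22
Leg 2 (293°, 3976 m): east 3976 sin 293° = -3659.93, north 3976 cos 293° = 1553.55
Net: -4227.69 east, 1042.33 north. Distance = √((-4227.69)² + (1042.33)²) = 4354.287 m.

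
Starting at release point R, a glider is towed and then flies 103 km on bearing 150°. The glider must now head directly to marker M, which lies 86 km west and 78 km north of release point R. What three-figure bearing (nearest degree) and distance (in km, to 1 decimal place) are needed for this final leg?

Leg 1 (150°, 103 km): east 103 sin 150° = 51.50, north 103 cos 150° = -89.20
Current position: (51.50, -89.20). Target: (-86, 78). Remaining: Δeast = -137.50, Δnorth = 167.20.
Bearing = atan2(-137.50, 167.20) mod 360° = 320.57°; distance = √((-137.50)² + (167.20)²) = 216.477 km.

321°, 216.5 km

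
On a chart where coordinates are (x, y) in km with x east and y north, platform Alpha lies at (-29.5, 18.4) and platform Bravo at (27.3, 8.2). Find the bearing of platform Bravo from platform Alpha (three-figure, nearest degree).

Δeast = 27.3 − -29.5 = 56.80; Δnorth = 8.2 − 18.4 = -10.20.
Bearing = atan2(Δeast, Δnorth) mod 360° = 100.18° ≈ 100°.

100°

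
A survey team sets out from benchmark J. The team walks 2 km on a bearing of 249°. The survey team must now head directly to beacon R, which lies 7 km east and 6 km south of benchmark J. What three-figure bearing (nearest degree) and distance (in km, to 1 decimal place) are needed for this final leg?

Leg 1 (249°, 2 km): east 2 sin 249° = -1.87, north 2 cos 249° = -0.72
Current position: (-1.87, -0.72). Target: (7, -6). Remaining: Δeast = 8.87, Δnorth = -5.28.
Bearing = atan2(8.87, -5.28) mod 360° = 120.79°; distance = √((8.87)² + (-5.28)²) = 10.322 km.

121°, 10.3 km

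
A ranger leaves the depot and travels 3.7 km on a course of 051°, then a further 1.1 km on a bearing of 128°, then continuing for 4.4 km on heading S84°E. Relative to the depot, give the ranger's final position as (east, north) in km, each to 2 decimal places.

(8.12, 1.19)

Leg 1 (051°, 3.7 km): east 3.7 sin 51° = 2.88, north 3.7 cos 51° = 2.33
Leg 2 (128°, 1.1 km): east 1.1 sin 128° = 0.87, north 1.1 cos 128° = -0.68
Leg 3 (S84°E, 4.4 km): east 4.4 sin 96° = 4.38, north 4.4 cos 96° = -0.46
Summing: 8.12 km east, 1.19 km north → (8.12, 1.19).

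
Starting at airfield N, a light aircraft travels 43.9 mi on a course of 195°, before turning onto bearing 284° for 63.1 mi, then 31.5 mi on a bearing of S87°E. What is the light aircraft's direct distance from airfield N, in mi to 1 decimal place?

Leg 1 (195°, 43.9 mi): east 43.9 sin 195° = -11.36, north 43.9 cos 195° = -42.40
Leg 2 (284°, 63.1 mi): east 63.1 sin 284° = -61.23, north 63.1 cos 284° = 15.27
Leg 3 (S87°E, 31.5 mi): east 31.5 sin 93° = 31.46, north 31.5 cos 93° = -1.65
Net: -41.13 east, -28.79 north. Distance = √((-41.13)² + (-28.79)²) = 50.204 mi.

50.2 mi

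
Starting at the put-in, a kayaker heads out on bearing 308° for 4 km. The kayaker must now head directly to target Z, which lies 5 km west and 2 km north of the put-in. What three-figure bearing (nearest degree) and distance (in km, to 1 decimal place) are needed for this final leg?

Leg 1 (308°, 4 km): east 4 sin 308° = -3.15, north 4 cos 308° = 2.46
Current position: (-3.15, 2.46). Target: (-5, 2). Remaining: Δeast = -1.85, Δnorth = -0.46.
Bearing = atan2(-1.85, -0.46) mod 360° = 255.94°; distance = √((-1.85)² + (-0.46)²) = 1.905 km.

256°, 1.9 km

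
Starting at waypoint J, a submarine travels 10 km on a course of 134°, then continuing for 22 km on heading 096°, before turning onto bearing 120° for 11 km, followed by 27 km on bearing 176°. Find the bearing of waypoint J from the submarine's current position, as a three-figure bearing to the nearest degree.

Leg 1 (134°, 10 km): east 10 sin 134° = 7.19, north 10 cos 134° = -6.95
Leg 2 (096°, 22 km): east 22 sin 96° = 21.88, north 22 cos 96° = -2.30
Leg 3 (120°, 11 km): east 11 sin 120° = 9.53, north 11 cos 120° = -5.50
Leg 4 (176°, 27 km): east 27 sin 176° = 1.88, north 27 cos 176° = -26.93
Net displacement: 40.48 east, -41.68 north. Direction back to start is (-40.48, 41.68): bearing = atan2(-40.48, 41.68) mod 360° = 315.84° ≈ 316°.

316°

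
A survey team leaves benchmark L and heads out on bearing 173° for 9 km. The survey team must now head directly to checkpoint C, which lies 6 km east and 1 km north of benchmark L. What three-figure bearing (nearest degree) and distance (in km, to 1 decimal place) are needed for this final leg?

Leg 1 (173°, 9 km): east 9 sin 173° = 1.10, north 9 cos 173° = -8.93
Current position: (1.10, -8.93). Target: (6, 1). Remaining: Δeast = 4.90, Δnorth = 9.93.
Bearing = atan2(4.90, 9.93) mod 360° = 26.27°; distance = √((4.90)² + (9.93)²) = 11.077 km.

026°, 11.1 km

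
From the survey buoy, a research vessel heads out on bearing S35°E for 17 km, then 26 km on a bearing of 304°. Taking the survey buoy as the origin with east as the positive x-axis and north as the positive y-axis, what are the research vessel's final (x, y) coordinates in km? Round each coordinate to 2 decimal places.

Leg 1 (S35°E, 17 km): east 17 sin 145° = 9.75, north 17 cos 145° = -13.93
Leg 2 (304°, 26 km): east 26 sin 304° = -21.55, north 26 cos 304° = 14.54
Summing: -11.80 km east, 0.61 km north → (-11.80, 0.61).

(-11.80, 0.61)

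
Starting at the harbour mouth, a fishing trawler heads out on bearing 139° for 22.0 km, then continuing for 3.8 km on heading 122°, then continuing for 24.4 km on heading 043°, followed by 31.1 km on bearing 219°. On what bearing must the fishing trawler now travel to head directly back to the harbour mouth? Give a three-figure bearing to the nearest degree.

329°

Leg 1 (139°, 22.0 km): east 22.0 sin 139° = 14.43, north 22.0 cos 139° = -16.60
Leg 2 (122°, 3.8 km): east 3.8 sin 122° = 3.22, north 3.8 cos 122° = -2.01
Leg 3 (043°, 24.4 km): east 24.4 sin 43° = 16.64, north 24.4 cos 43° = 17.85
Leg 4 (219°, 31.1 km): east 31.1 sin 219° = -19.57, north 31.1 cos 219° = -24.17
Net displacement: 14.72 east, -24.94 north. Direction back to start is (-14.72, 24.94): bearing = atan2(-14.72, 24.94) mod 360° = 329.44° ≈ 329°.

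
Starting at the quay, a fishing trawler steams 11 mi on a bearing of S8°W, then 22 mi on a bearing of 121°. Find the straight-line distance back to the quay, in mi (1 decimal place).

28.2 mi

Leg 1 (S8°W, 11 mi): east 11 sin 188° = -1.53, north 11 cos 188° = -10.89
Leg 2 (121°, 22 mi): east 22 sin 121° = 18.86, north 22 cos 121° = -11.33
Net: 17.33 east, -22.22 north. Distance = √((17.33)² + (-22.22)²) = 28.180 mi.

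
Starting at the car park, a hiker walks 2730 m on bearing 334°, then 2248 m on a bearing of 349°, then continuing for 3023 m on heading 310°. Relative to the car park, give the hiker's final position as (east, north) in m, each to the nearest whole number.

Leg 1 (334°, 2730 m): east 2730 sin 334° = -1196.75, north 2730 cos 334° = 2453.71
Leg 2 (349°, 2248 m): east 2248 sin 349° = -428.94, north 2248 cos 349° = 2206.70
Leg 3 (310°, 3023 m): east 3023 sin 310° = -2315.75, north 3023 cos 310° = 1943.15
Summing: -3941.44 m east, 6603.55 m north → (-3941, 6604).

(-3941, 6604)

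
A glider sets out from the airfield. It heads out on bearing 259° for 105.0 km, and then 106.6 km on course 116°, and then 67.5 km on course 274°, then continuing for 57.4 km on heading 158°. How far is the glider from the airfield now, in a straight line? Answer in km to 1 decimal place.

126.9 km

Leg 1 (259°, 105.0 km): east 105.0 sin 259° = -103.07, north 105.0 cos 259° = -20.03
Leg 2 (116°, 106.6 km): east 106.6 sin 116° = 95.81, north 106.6 cos 116° = -46.73
Leg 3 (274°, 67.5 km): east 67.5 sin 274° = -67.34, north 67.5 cos 274° = 4.71
Leg 4 (158°, 57.4 km): east 57.4 sin 158° = 21.50, north 57.4 cos 158° = -53.22
Net: -53.09 east, -115.28 north. Distance = √((-53.09)² + (-115.28)²) = 126.916 km.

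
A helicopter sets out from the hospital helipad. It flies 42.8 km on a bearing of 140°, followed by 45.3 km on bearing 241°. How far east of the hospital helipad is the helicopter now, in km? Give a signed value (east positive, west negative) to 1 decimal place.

Leg 1 (140°, 42.8 km): east 42.8 sin 140° = 27.51, north 42.8 cos 140° = -32.79
Leg 2 (241°, 45.3 km): east 45.3 sin 241° = -39.62, north 45.3 cos 241° = -21.96
Net east component: -12.11 km.

-12.1 km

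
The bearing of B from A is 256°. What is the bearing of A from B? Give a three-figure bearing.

Back-bearing = 256° − 180° = 076°.

076°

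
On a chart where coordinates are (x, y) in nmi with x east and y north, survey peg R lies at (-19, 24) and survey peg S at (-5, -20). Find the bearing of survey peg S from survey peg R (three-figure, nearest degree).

Δeast = -5 − -19 = 14.00; Δnorth = -20 − 24 = -44.00.
Bearing = atan2(Δeast, Δnorth) mod 360° = 162.35° ≈ 162°.

162°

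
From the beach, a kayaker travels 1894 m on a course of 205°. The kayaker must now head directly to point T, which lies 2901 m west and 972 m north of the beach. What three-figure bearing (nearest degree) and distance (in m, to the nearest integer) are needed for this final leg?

Leg 1 (205°, 1894 m): east 1894 sin 205° = -800.44, north 1894 cos 205° = -1716.55
Current position: (-800.44, -1716.55). Target: (-2901, 972). Remaining: Δeast = -2100.56, Δnorth = 2688.55.
Bearing = atan2(-2100.56, 2688.55) mod 360° = 322.00°; distance = √((-2100.56)² + (2688.55)²) = 3411.838 m.

322°, 3412 m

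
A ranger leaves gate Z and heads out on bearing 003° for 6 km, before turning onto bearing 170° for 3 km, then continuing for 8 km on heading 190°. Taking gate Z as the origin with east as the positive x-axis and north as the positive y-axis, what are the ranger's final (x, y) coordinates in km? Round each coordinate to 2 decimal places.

Leg 1 (003°, 6 km): east 6 sin 3° = 0.31, north 6 cos 3° = 5.99
Leg 2 (170°, 3 km): east 3 sin 170° = 0.52, north 3 cos 170° = -2.95
Leg 3 (190°, 8 km): east 8 sin 190° = -1.39, north 8 cos 190° = -7.88
Summing: -0.55 km east, -4.84 km north → (-0.55, -4.84).

(-0.55, -4.84)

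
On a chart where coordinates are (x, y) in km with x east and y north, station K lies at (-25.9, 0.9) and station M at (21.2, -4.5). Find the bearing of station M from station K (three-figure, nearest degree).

Δeast = 21.2 − -25.9 = 47.10; Δnorth = -4.5 − 0.9 = -5.40.
Bearing = atan2(Δeast, Δnorth) mod 360° = 96.54° ≈ 097°.

097°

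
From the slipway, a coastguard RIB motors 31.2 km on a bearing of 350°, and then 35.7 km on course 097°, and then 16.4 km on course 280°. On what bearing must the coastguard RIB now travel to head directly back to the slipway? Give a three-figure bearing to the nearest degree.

Leg 1 (350°, 31.2 km): east 31.2 sin 350° = -5.42, north 31.2 cos 350° = 30.73
Leg 2 (097°, 35.7 km): east 35.7 sin 97° = 35.43, north 35.7 cos 97° = -4.35
Leg 3 (280°, 16.4 km): east 16.4 sin 280° = -16.15, north 16.4 cos 280° = 2.85
Net displacement: 13.87 east, 29.22 north. Direction back to start is (-13.87, -29.22): bearing = atan2(-13.87, -29.22) mod 360° = 205.38° ≈ 205°.

205°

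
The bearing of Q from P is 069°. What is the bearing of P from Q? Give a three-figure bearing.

249°

Back-bearing = 069° + 180° = 249°.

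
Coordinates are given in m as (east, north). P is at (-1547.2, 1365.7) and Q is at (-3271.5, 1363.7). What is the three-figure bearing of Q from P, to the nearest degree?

Δeast = -3271.5 − -1547.2 = -1724.30; Δnorth = 1363.7 − 1365.7 = -2.00.
Bearing = atan2(Δeast, Δnorth) mod 360° = 269.93° ≈ 270°.

270°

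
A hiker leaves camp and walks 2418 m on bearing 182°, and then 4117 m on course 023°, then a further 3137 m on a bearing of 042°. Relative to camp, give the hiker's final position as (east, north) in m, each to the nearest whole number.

(3623, 3704)

Leg 1 (182°, 2418 m): east 2418 sin 182° = -84.39, north 2418 cos 182° = -2416.53
Leg 2 (023°, 4117 m): east 4117 sin 23° = 1608.64, north 4117 cos 23° = 3789.72
Leg 3 (042°, 3137 m): east 3137 sin 42° = 2099.06, north 3137 cos 42° = 2331.25
Summing: 3623.32 m east, 3704.44 m north → (3623, 3704).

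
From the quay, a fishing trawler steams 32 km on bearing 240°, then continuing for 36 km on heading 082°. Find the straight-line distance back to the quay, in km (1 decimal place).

13.6 km

Leg 1 (240°, 32 km): east 32 sin 240° = -27.71, north 32 cos 240° = -16.00
Leg 2 (082°, 36 km): east 36 sin 82° = 35.65, north 36 cos 82° = 5.01
Net: 7.94 east, -10.99 north. Distance = √((7.94)² + (-10.99)²) = 13.556 km.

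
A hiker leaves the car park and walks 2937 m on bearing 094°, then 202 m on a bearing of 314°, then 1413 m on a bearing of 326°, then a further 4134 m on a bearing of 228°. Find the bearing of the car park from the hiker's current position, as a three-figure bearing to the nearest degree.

Leg 1 (094°, 2937 m): east 2937 sin 94° = 2929.85, north 2937 cos 94° = -204.87
Leg 2 (314°, 202 m): east 202 sin 314° = -145.31, north 202 cos 314° = 140.32
Leg 3 (326°, 1413 m): east 1413 sin 326° = -790.14, north 1413 cos 326° = 1171.43
Leg 4 (228°, 4134 m): east 4134 sin 228° = -3072.16, north 4134 cos 228° = -2766.19
Net displacement: -1077.76 east, -1659.31 north. Direction back to start is (1077.76, 1659.31): bearing = atan2(1077.76, 1659.31) mod 360° = 33.00° ≈ 033°.

033°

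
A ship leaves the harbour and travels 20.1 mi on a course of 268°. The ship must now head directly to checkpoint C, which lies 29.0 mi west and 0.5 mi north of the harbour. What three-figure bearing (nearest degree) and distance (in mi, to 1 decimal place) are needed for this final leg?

278°, 9.0 mi

Leg 1 (268°, 20.1 mi): east 20.1 sin 268° = -20.09, north 20.1 cos 268° = -0.70
Current position: (-20.09, -0.70). Target: (-29.0, 0.5). Remaining: Δeast = -8.91, Δnorth = 1.20.
Bearing = atan2(-8.91, 1.20) mod 360° = 277.68°; distance = √((-8.91)² + (1.20)²) = 8.993 mi.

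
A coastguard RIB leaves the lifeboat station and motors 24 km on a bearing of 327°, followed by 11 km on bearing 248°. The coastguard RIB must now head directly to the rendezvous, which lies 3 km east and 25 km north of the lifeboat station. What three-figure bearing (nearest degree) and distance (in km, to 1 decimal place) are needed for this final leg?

071°, 27.8 km

Leg 1 (327°, 24 km): east 24 sin 327° = -13.07, north 24 cos 327° = 20.13
Leg 2 (248°, 11 km): east 11 sin 248° = -10.20, north 11 cos 248° = -4.12
Current position: (-23.27, 16.01). Target: (3, 25). Remaining: Δeast = 26.27, Δnorth = 8.99.
Bearing = atan2(26.27, 8.99) mod 360° = 71.10°; distance = √((26.27)² + (8.99)²) = 27.767 km.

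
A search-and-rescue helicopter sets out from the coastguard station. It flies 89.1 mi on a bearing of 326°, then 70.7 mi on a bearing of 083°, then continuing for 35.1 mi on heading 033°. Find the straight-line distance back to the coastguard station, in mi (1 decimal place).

Leg 1 (326°, 89.1 mi): east 89.1 sin 326° = -49.82, north 89.1 cos 326° = 73.87
Leg 2 (083°, 70.7 mi): east 70.7 sin 83° = 70.17, north 70.7 cos 83° = 8.62
Leg 3 (033°, 35.1 mi): east 35.1 sin 33° = 19.12, north 35.1 cos 33° = 29.44
Net: 39.47 east, 111.92 north. Distance = √((39.47)² + (111.92)²) = 118.675 mi.

118.7 mi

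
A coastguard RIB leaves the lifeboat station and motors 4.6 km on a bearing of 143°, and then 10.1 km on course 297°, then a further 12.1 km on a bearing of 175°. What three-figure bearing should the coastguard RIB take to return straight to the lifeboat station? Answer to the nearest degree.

025°

Leg 1 (143°, 4.6 km): east 4.6 sin 143° = 2.77, north 4.6 cos 143° = -3.67
Leg 2 (297°, 10.1 km): east 10.1 sin 297° = -9.00, north 10.1 cos 297° = 4.59
Leg 3 (175°, 12.1 km): east 12.1 sin 175° = 1.05, north 12.1 cos 175° = -12.05
Net displacement: -5.18 east, -11.14 north. Direction back to start is (5.18, 11.14): bearing = atan2(5.18, 11.14) mod 360° = 24.92° ≈ 025°.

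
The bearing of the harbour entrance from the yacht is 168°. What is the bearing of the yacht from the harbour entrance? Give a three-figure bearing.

348°

Back-bearing = 168° + 180° = 348°.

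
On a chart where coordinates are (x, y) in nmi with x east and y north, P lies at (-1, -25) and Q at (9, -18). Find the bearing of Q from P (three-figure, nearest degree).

Δeast = 9 − -1 = 10.00; Δnorth = -18 − -25 = 7.00.
Bearing = atan2(Δeast, Δnorth) mod 360° = 55.01° ≈ 055°.

055°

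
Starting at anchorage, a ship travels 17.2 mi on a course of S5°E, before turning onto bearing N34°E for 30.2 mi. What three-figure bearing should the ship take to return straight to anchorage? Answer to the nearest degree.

247°

Leg 1 (S5°E, 17.2 mi): east 17.2 sin 175° = 1.50, north 17.2 cos 175° = -17.13
Leg 2 (N34°E, 30.2 mi): east 30.2 sin 34° = 16.89, north 30.2 cos 34° = 25.04
Net displacement: 18.39 east, 7.90 north. Direction back to start is (-18.39, -7.90): bearing = atan2(-18.39, -7.90) mod 360° = 246.74° ≈ 247°.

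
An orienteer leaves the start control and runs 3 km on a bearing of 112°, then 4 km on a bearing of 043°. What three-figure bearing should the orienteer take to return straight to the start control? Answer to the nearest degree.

252°

Leg 1 (112°, 3 km): east 3 sin 112° = 2.78, north 3 cos 112° = -1.12
Leg 2 (043°, 4 km): east 4 sin 43° = 2.73, north 4 cos 43° = 2.93
Net displacement: 5.51 east, 1.80 north. Direction back to start is (-5.51, -1.80): bearing = atan2(-5.51, -1.80) mod 360° = 251.89° ≈ 252°.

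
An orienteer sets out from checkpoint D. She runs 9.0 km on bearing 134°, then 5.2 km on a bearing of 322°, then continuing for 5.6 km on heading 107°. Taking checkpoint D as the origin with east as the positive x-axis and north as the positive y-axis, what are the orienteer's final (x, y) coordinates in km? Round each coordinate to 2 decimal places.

(8.63, -3.79)

Leg 1 (134°, 9.0 km): east 9.0 sin 134° = 6.47, north 9.0 cos 134° = -6.25
Leg 2 (322°, 5.2 km): east 5.2 sin 322° = -3.20, north 5.2 cos 322° = 4.10
Leg 3 (107°, 5.6 km): east 5.6 sin 107° = 5.36, north 5.6 cos 107° = -1.64
Summing: 8.63 km east, -3.79 km north → (8.63, -3.79).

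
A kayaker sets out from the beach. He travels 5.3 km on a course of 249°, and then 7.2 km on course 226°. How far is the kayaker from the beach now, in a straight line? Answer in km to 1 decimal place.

12.3 km

Leg 1 (249°, 5.3 km): east 5.3 sin 249° = -4.95, north 5.3 cos 249° = -1.90
Leg 2 (226°, 7.2 km): east 7.2 sin 226° = -5.18, north 7.2 cos 226° = -5.00
Net: -10.13 east, -6.90 north. Distance = √((-10.13)² + (-6.90)²) = 12.255 km.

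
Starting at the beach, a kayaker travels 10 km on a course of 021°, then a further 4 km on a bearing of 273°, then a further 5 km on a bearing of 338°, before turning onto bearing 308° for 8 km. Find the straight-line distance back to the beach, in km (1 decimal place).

20.9 km

Leg 1 (021°, 10 km): east 10 sin 21° = 3.58, north 10 cos 21° = 9.34
Leg 2 (273°, 4 km): east 4 sin 273° = -3.99, north 4 cos 273° = 0.21
Leg 3 (338°, 5 km): east 5 sin 338° = -1.87, north 5 cos 338° = 4.64
Leg 4 (308°, 8 km): east 8 sin 308° = -6.30, north 8 cos 308° = 4.93
Net: -8.59 east, 19.11 north. Distance = √((-8.59)² + (19.11)²) = 20.948 km.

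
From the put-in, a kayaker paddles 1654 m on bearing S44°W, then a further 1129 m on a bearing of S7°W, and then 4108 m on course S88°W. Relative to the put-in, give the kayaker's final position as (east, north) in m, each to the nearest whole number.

(-5392, -2454)

Leg 1 (S44°W, 1654 m): east 1654 sin 224° = -1148.96, north 1654 cos 224° = -1189.79
Leg 2 (S7°W, 1129 m): east 1129 sin 187° = -137.59, north 1129 cos 187° = -1120.58
Leg 3 (S88°W, 4108 m): east 4108 sin 268° = -4105.50, north 4108 cos 268° = -143.37
Summing: -5392.05 m east, -2453.74 m north → (-5392, -2454).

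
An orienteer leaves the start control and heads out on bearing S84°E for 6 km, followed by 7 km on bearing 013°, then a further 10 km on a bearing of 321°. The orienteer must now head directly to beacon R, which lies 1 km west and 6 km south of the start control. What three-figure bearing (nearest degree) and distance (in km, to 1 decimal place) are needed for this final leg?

186°, 20.1 km

Leg 1 (S84°E, 6 km): east 6 sin 96° = 5.97, north 6 cos 96° = -0.63
Leg 2 (013°, 7 km): east 7 sin 13° = 1.57, north 7 cos 13° = 6.82
Leg 3 (321°, 10 km): east 10 sin 321° = -6.29, north 10 cos 321° = 7.77
Current position: (1.25, 13.96). Target: (-1, -6). Remaining: Δeast = -2.25, Δnorth = -19.96.
Bearing = atan2(-2.25, -19.96) mod 360° = 186.43°; distance = √((-2.25)² + (-19.96)²) = 20.091 km.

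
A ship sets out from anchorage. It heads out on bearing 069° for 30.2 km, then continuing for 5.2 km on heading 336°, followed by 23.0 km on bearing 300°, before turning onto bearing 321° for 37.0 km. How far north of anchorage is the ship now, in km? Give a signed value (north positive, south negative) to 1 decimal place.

55.8 km

Leg 1 (069°, 30.2 km): east 30.2 sin 69° = 28.19, north 30.2 cos 69° = 10.82
Leg 2 (336°, 5.2 km): east 5.2 sin 336° = -2.12, north 5.2 cos 336° = 4.75
Leg 3 (300°, 23.0 km): east 23.0 sin 300° = -19.92, north 23.0 cos 300° = 11.50
Leg 4 (321°, 37.0 km): east 37.0 sin 321° = -23.28, north 37.0 cos 321° = 28.75
Net north component: 55.83 km.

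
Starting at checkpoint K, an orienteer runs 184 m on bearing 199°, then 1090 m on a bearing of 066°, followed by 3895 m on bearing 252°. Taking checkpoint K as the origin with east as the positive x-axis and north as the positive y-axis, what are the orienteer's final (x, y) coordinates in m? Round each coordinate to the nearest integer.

Leg 1 (199°, 184 m): east 184 sin 199° = -59.90, north 184 cos 199° = -173.98
Leg 2 (066°, 1090 m): east 1090 sin 66° = 995.76, north 1090 cos 66° = 443.34
Leg 3 (252°, 3895 m): east 3895 sin 252° = -3704.37, north 3895 cos 252° = -1203.62
Summing: -2768.51 m east, -934.25 m north → (-2769, -934).

(-2769, -934)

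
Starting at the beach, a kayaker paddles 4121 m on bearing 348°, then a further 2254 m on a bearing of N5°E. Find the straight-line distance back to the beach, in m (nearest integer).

6311 m

Leg 1 (348°, 4121 m): east 4121 sin 348° = -856.80, north 4121 cos 348° = 4030.95
Leg 2 (N5°E, 2254 m): east 2254 sin 5° = 196.45, north 2254 cos 5° = 2245.42
Net: -660.36 east, 6276.37 north. Distance = √((-660.36)² + (6276.37)²) = 6311.012 m.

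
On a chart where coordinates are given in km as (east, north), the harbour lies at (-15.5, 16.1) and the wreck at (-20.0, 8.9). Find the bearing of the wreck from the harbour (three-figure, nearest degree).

Δeast = -20.0 − -15.5 = -4.50; Δnorth = 8.9 − 16.1 = -7.20.
Bearing = atan2(Δeast, Δnorth) mod 360° = 212.01° ≈ 212°.

212°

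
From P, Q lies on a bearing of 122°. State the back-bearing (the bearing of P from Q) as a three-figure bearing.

Back-bearing = 122° + 180° = 302°.

302°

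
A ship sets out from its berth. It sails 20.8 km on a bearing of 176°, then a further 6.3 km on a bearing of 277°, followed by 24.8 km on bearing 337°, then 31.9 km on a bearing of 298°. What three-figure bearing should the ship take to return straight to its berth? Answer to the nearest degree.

113°

Leg 1 (176°, 20.8 km): east 20.8 sin 176° = 1.45, north 20.8 cos 176° = -20.75
Leg 2 (277°, 6.3 km): east 6.3 sin 277° = -6.25, north 6.3 cos 277° = 0.77
Leg 3 (337°, 24.8 km): east 24.8 sin 337° = -9.69, north 24.8 cos 337° = 22.83
Leg 4 (298°, 31.9 km): east 31.9 sin 298° = -28.17, north 31.9 cos 298° = 14.98
Net displacement: -42.66 east, 17.82 north. Direction back to start is (42.66, -17.82): bearing = atan2(42.66, -17.82) mod 360° = 112.68° ≈ 113°.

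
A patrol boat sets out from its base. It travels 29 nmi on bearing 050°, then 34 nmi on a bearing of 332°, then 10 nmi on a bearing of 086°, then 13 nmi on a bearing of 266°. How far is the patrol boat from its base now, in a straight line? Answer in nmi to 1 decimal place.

48.6 nmi

Leg 1 (050°, 29 nmi): east 29 sin 50° = 22.22, north 29 cos 50° = 18.64
Leg 2 (332°, 34 nmi): east 34 sin 332° = -15.96, north 34 cos 332° = 30.02
Leg 3 (086°, 10 nmi): east 10 sin 86° = 9.98, north 10 cos 86° = 0.70
Leg 4 (266°, 13 nmi): east 13 sin 266° = -12.97, north 13 cos 266° = -0.91
Net: 3.26 east, 48.45 north. Distance = √((3.26)² + (48.45)²) = 48.561 nmi.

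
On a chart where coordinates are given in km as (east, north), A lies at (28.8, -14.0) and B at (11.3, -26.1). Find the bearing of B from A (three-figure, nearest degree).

Δeast = 11.3 − 28.8 = -17.50; Δnorth = -26.1 − -14.0 = -12.10.
Bearing = atan2(Δeast, Δnorth) mod 360° = 235.34° ≈ 235°.

235°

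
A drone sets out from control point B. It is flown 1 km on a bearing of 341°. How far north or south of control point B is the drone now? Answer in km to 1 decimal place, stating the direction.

Leg 1 (341°, 1 km): east 1 sin 341° = -0.33, north 1 cos 341° = 0.95
Net north component: 0.95 km.

0.9 km north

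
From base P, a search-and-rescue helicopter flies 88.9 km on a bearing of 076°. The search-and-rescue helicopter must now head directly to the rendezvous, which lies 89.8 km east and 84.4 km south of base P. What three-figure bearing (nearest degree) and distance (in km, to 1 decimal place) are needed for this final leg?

178°, 106.0 km

Leg 1 (076°, 88.9 km): east 88.9 sin 76° = 86.26, north 88.9 cos 76° = 21.51
Current position: (86.26, 21.51). Target: (89.8, -84.4). Remaining: Δeast = 3.54, Δnorth = -105.91.
Bearing = atan2(3.54, -105.91) mod 360° = 178.09°; distance = √((3.54)² + (-105.91)²) = 105.966 km.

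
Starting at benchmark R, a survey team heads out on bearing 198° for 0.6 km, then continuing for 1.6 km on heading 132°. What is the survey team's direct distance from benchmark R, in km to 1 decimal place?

1.9 km

Leg 1 (198°, 0.6 km): east 0.6 sin 198° = -0.19, north 0.6 cos 198° = -0.57
Leg 2 (132°, 1.6 km): east 1.6 sin 132° = 1.19, north 1.6 cos 132° = -1.07
Net: 1.00 east, -1.64 north. Distance = √((1.00)² + (-1.64)²) = 1.924 km.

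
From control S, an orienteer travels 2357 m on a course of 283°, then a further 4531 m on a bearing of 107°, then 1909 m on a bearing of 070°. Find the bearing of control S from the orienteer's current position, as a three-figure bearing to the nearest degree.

272°

Leg 1 (283°, 2357 m): east 2357 sin 283° = -2296.59, north 2357 cos 283° = 530.21
Leg 2 (107°, 4531 m): east 4531 sin 107° = 4333.02, north 4531 cos 107° = -1324.74
Leg 3 (070°, 1909 m): east 1909 sin 70° = 1793.87, north 1909 cos 70° = 652.92
Net displacement: 3830.30 east, -141.61 north. Direction back to start is (-3830.30, 141.61): bearing = atan2(-3830.30, 141.61) mod 360° = 272.12° ≈ 272°.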